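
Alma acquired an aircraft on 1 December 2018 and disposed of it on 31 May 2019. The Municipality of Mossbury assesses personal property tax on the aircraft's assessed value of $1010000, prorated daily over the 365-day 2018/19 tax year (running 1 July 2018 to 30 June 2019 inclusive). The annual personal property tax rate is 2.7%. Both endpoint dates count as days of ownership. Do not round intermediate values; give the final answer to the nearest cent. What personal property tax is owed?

$13597.64

Days held (1 December 2018 – 31 May 2019): 182 out of 365
Tax = $1010000 × 2.7% × 182/365 = $13597.6438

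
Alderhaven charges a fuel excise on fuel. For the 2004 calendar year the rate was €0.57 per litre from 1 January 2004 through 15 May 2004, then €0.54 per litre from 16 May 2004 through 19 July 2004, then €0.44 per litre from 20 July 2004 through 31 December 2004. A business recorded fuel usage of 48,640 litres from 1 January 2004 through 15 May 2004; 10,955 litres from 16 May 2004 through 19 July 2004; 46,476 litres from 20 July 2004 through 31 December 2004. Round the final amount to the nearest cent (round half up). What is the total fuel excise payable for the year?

€54,089.94

1 January – 15 May 2004: 48,640 litres at €0.57/litre → €27,724.80
16 May – 19 July 2004: 10,955 litres at €0.54/litre → €5,915.70
20 July – 31 December 2004: 46,476 litres at €0.44/litre → €20,449.44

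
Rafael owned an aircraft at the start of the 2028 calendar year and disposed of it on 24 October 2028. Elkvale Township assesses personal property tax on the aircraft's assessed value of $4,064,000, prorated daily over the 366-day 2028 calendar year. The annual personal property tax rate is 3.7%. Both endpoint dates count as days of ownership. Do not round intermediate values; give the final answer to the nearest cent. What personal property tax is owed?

Days held (1 January – 24 October 2028): 298 out of 366
Tax = $4,064,000 × 3.7% × 298/366 = $122,430.7760

$122,430.78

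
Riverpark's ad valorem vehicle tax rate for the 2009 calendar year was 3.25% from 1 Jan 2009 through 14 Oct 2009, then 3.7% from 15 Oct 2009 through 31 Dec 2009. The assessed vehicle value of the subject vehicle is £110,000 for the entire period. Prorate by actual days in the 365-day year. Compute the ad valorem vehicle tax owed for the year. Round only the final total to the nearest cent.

£3,680.78

1 Jan – 14 Oct 2009: 287 days at 3.25% → £110,000 × 3.25% × 287/365 = £2,811.0274
15 Oct – 31 Dec 2009: 78 days at 3.7% → £110,000 × 3.7% × 78/365 = £869.7534
Total = £3,680.7808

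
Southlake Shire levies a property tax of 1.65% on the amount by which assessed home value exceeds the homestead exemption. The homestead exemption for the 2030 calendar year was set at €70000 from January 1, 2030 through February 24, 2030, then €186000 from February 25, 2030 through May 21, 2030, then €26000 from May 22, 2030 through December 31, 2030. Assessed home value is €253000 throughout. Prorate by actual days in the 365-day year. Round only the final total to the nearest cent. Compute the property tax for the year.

January 1 – February 24, 2030: 55 days, exemption €70000 → (€253000 − €70000) × 1.65% × 55/365 = €454.9932
February 25 – May 21, 2030: 86 days, exemption €186000 → (€253000 − €186000) × 1.65% × 86/365 = €260.4740
May 22 – December 31, 2030: 224 days, exemption €26000 → (€253000 − €26000) × 1.65% × 224/365 = €2298.6082
Total = €3014.0753

€3014.08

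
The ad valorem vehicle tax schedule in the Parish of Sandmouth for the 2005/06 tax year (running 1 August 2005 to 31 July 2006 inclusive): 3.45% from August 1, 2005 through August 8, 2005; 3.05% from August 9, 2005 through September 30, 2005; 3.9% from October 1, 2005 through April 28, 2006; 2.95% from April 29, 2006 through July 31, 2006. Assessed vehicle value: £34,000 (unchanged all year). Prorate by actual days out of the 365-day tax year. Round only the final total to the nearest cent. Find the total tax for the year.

August 1 – August 8, 2005: 8 days at 3.45% → £34,000 × 3.45% × 8/365 = £25.7096
August 9 – September 30, 2005: 53 days at 3.05% → £34,000 × 3.05% × 53/365 = £150.5781
October 1, 2005 – April 28, 2006: 210 days at 3.9% → £34,000 × 3.9% × 210/365 = £762.9041
April 29 – July 31, 2006: 94 days at 2.95% → £34,000 × 2.95% × 94/365 = £258.3068
Total = £1,197.4986

£1,197.50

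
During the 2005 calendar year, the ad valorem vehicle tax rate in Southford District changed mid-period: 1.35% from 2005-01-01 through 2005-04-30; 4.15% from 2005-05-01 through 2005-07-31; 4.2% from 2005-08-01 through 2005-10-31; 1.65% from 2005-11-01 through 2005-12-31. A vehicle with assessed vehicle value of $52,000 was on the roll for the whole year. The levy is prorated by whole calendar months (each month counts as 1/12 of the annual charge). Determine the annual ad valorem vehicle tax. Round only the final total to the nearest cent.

2005-01-01 to 2005-04-30: 4 months at 1.35% → $52,000 × 1.35% × 4/12 = $234.0000
2005-05-01 to 2005-07-31: 3 months at 4.15% → $52,000 × 4.15% × 3/12 = $539.5000
2005-08-01 to 2005-10-31: 3 months at 4.2% → $52,000 × 4.2% × 3/12 = $546.0000
2005-11-01 to 2005-12-31: 2 months at 1.65% → $52,000 × 1.65% × 2/12 = $143.0000
Total = $1,462.5000

$1,462.50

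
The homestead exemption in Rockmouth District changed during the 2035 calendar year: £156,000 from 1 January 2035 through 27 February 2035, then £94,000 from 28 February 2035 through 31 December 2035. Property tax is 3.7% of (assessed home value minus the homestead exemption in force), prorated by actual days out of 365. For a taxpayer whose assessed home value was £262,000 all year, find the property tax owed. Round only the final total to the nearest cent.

1 January – 27 February 2035: 58 days, exemption £156,000 → (£262,000 − £156,000) × 3.7% × 58/365 = £623.2219
28 February – 31 December 2035: 307 days, exemption £94,000 → (£262,000 − £94,000) × 3.7% × 307/365 = £5,228.2521
Total = £5,851.4740

£5,851.47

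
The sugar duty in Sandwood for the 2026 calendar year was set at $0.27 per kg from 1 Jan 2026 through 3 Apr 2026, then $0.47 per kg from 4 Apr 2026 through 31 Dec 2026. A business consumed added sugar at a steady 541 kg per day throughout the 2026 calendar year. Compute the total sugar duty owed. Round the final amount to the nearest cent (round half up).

1 Jan – 3 Apr 2026: 93 days × 541 kg/day = 50,313 kg at $0.27/kg → $13,584.51
4 Apr – 31 Dec 2026: 272 days × 541 kg/day = 147,152 kg at $0.47/kg → $69,161.44

$82,745.95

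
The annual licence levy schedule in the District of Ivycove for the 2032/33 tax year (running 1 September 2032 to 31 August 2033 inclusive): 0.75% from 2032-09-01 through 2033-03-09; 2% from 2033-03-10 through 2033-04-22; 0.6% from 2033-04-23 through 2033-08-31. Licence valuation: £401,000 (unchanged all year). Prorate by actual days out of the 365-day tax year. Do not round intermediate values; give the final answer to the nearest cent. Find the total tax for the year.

£3,395.87

2032-09-01 to 2033-03-09: 190 days at 0.75% → £401,000 × 0.75% × 190/365 = £1,565.5479
2033-03-10 to 2033-04-22: 44 days at 2% → £401,000 × 2% × 44/365 = £966.7945
2033-04-23 to 2033-08-31: 131 days at 0.6% → £401,000 × 0.6% × 131/365 = £863.5233
Total = £3,395.8658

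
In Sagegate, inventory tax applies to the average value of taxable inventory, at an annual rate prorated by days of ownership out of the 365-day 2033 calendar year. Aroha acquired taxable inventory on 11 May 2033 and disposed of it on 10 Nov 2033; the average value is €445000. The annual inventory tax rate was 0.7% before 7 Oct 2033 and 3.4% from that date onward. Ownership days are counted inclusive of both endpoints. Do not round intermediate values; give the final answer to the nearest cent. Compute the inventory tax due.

€2722.42

11 May – 6 Oct 2033: 149 days at 0.7% → €445000 × 0.7% × 149/365 = €1271.6027
7 Oct – 10 Nov 2033: 35 days at 3.4% → €445000 × 3.4% × 35/365 = €1450.8219
Total = €2722.4247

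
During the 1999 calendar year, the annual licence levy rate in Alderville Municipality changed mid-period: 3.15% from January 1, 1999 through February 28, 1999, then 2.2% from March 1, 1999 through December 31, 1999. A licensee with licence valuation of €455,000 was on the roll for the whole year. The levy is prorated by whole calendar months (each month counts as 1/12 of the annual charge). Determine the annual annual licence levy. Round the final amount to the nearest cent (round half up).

January 1 – February 28, 1999: 2 months at 3.15% → €455,000 × 3.15% × 2/12 = €2,388.7500
March 1 – December 31, 1999: 10 months at 2.2% → €455,000 × 2.2% × 10/12 = €8,341.6667
Total = €10,730.4167

€10,730.42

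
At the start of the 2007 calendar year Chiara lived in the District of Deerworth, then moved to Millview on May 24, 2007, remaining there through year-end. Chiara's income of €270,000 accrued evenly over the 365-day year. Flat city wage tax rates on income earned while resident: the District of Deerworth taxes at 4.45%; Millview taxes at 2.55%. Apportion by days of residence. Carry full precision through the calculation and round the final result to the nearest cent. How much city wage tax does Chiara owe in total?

€8,894.84

The District of Deerworth, January 1 – May 23, 2007: 143 days → €270,000 × 4.45% × 143/365 = €4,707.2466
Millview, May 24 – December 31, 2007: 222 days → €270,000 × 2.55% × 222/365 = €4,187.5890
Total = €8,894.8356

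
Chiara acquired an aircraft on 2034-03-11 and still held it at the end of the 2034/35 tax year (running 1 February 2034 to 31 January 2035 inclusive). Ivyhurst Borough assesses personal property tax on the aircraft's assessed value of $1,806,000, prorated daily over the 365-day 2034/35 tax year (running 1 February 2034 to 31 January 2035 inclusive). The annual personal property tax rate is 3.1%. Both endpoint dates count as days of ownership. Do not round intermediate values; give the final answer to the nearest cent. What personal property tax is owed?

Days held (2034-03-11 to 2035-01-31): 327 out of 365
Tax = $1,806,000 × 3.1% × 327/365 = $50,157.3205

$50,157.32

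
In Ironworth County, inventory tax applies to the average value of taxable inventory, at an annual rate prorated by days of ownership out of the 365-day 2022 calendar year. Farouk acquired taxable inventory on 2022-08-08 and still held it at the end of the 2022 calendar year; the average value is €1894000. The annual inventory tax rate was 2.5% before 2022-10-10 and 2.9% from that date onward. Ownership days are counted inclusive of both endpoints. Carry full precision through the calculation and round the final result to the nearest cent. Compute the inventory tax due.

2022-08-08 to 2022-10-09: 63 days at 2.5% → €1894000 × 2.5% × 63/365 = €8172.7397
2022-10-10 to 2022-12-31: 83 days at 2.9% → €1894000 × 2.9% × 83/365 = €12490.0219
Total = €20662.7616

€20662.76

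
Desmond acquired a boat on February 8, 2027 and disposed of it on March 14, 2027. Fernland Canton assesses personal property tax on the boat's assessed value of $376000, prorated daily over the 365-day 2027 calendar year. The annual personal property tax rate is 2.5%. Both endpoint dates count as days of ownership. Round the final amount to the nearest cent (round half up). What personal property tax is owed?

Days held (February 8 – March 14, 2027): 35 out of 365
Tax = $376000 × 2.5% × 35/365 = $901.3699

$901.37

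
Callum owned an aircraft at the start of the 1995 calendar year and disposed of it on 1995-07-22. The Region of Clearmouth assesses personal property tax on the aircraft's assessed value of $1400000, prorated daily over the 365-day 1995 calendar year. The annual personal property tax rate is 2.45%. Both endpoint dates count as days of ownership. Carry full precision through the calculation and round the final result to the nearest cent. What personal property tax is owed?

Days held (1995-01-01 to 1995-07-22): 203 out of 365
Tax = $1400000 × 2.45% × 203/365 = $19076.4384

$19076.44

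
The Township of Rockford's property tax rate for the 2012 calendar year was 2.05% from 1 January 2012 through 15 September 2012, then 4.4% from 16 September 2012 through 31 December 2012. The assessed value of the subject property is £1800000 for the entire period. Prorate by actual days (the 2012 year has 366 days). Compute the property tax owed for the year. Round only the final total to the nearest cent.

1 January – 15 September 2012: 259 days at 2.05% → £1800000 × 2.05% × 259/366 = £26112.2951
16 September – 31 December 2012: 107 days at 4.4% → £1800000 × 4.4% × 107/366 = £23154.0984
Total = £49266.3934

£49266.39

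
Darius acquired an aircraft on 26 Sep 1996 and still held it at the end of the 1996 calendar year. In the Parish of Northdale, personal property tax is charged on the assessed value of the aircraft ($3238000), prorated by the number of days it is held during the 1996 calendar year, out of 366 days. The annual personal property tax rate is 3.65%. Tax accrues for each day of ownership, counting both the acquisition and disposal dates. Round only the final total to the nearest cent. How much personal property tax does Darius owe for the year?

$31322.78

Days held (26 Sep – 31 Dec 1996): 97 out of 366
Tax = $3238000 × 3.65% × 97/366 = $31322.7842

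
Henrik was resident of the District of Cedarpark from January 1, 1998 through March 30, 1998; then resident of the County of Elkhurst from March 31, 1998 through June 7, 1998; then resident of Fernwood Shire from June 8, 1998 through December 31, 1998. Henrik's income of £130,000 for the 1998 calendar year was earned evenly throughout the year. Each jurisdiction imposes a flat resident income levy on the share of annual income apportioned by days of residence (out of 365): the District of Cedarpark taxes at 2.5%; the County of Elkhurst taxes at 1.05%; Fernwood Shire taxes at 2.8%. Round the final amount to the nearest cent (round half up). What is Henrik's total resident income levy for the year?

£3,114.84

The District of Cedarpark, January 1 – March 30, 1998: 89 days → £130,000 × 2.5% × 89/365 = £792.4658
The County of Elkhurst, March 31 – June 7, 1998: 69 days → £130,000 × 1.05% × 69/365 = £258.0411
Fernwood Shire, June 8 – December 31, 1998: 207 days → £130,000 × 2.8% × 207/365 = £2,064.3288
Total = £3,114.8356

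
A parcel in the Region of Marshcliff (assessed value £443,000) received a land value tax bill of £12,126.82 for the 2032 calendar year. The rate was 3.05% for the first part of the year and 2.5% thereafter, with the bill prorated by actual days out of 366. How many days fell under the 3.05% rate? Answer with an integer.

Let d = days at the first rate; then 366 − d days at the second rate.
£443,000 × [3.05%·d + 2.5%·(366−d)] / 366 = £12,126.82
Solving gives d = 158, so the new rate took effect on 7 June 2032.

158 days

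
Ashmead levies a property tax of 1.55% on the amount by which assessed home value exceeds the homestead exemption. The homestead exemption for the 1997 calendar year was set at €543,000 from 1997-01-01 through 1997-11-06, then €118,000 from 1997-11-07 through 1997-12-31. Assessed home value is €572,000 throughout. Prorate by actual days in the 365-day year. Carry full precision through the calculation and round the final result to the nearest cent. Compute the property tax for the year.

€1,442.14

1997-01-01 to 1997-11-06: 310 days, exemption €543,000 → (€572,000 − €543,000) × 1.55% × 310/365 = €381.7671
1997-11-07 to 1997-12-31: 55 days, exemption €118,000 → (€572,000 − €118,000) × 1.55% × 55/365 = €1,060.3699
Total = €1,442.1370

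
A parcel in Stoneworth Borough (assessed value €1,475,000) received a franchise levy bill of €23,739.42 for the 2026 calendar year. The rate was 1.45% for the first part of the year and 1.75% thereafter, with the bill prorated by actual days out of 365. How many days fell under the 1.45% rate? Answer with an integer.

Let d = days at the first rate; then 365 − d days at the second rate.
€1,475,000 × [1.45%·d + 1.75%·(365−d)] / 365 = €23,739.42
Solving gives d = 171, so the new rate took effect on 21 June 2026.

171 days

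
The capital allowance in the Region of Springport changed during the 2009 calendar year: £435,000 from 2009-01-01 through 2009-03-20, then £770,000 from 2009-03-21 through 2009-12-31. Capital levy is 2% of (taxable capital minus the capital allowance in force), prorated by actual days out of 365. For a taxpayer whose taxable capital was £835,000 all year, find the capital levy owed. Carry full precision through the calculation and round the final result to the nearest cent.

2009-01-01 to 2009-03-20: 79 days, exemption £435,000 → (£835,000 − £435,000) × 2% × 79/365 = £1,731.5068
2009-03-21 to 2009-12-31: 286 days, exemption £770,000 → (£835,000 − £770,000) × 2% × 286/365 = £1,018.6301
Total = £2,750.1370

£2,750.14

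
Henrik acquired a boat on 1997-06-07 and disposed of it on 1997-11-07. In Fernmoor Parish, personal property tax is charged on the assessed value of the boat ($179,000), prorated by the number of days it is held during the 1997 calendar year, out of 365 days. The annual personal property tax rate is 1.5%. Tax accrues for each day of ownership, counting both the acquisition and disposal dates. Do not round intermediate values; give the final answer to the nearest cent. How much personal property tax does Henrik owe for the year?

Days held (1997-06-07 to 1997-11-07): 154 out of 365
Tax = $179,000 × 1.5% × 154/365 = $1,132.8493

$1,132.85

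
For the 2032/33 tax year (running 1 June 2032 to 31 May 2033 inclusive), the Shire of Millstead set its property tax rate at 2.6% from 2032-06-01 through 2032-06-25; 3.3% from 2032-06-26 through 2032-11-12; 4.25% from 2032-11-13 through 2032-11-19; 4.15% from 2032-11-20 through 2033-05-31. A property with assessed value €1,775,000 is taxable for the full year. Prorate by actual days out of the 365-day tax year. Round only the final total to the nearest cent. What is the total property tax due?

€66,025.14

2032-06-01 to 2032-06-25: 25 days at 2.6% → €1,775,000 × 2.6% × 25/365 = €3,160.9589
2032-06-26 to 2032-11-12: 140 days at 3.3% → €1,775,000 × 3.3% × 140/365 = €22,467.1233
2032-11-13 to 2032-11-19: 7 days at 4.25% → €1,775,000 × 4.25% × 7/365 = €1,446.7466
2032-11-20 to 2033-05-31: 193 days at 4.15% → €1,775,000 × 4.15% × 193/365 = €38,950.3082
Total = €66,025.1370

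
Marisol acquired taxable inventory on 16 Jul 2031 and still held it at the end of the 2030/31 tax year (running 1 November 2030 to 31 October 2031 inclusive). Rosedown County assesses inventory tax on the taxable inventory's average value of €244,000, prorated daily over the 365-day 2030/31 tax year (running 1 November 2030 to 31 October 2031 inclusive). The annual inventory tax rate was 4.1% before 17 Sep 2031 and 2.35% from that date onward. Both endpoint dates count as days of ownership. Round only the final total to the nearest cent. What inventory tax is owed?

€2,433.65

16 Jul – 16 Sep 2031: 63 days at 4.1% → €244,000 × 4.1% × 63/365 = €1,726.7178
17 Sep – 31 Oct 2031: 45 days at 2.35% → €244,000 × 2.35% × 45/365 = €706.9315
Total = €2,433.6493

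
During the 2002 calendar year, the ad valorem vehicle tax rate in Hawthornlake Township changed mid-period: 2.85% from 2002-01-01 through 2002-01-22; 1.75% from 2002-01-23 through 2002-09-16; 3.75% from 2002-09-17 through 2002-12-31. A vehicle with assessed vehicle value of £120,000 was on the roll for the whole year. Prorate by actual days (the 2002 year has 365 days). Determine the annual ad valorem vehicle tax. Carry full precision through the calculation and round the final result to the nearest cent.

£2,876.55

2002-01-01 to 2002-01-22: 22 days at 2.85% → £120,000 × 2.85% × 22/365 = £206.1370
2002-01-23 to 2002-09-16: 237 days at 1.75% → £120,000 × 1.75% × 237/365 = £1,363.5616
2002-09-17 to 2002-12-31: 106 days at 3.75% → £120,000 × 3.75% × 106/365 = £1,306.8493
Total = £2,876.5479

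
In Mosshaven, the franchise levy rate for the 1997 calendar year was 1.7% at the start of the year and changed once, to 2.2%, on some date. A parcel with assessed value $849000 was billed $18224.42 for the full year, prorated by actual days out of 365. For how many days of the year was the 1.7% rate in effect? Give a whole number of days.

39 days

Let d = days at the first rate; then 365 − d days at the second rate.
$849000 × [1.7%·d + 2.2%·(365−d)] / 365 = $18224.42
Solving gives d = 39, so the new rate took effect on 9 February 1997.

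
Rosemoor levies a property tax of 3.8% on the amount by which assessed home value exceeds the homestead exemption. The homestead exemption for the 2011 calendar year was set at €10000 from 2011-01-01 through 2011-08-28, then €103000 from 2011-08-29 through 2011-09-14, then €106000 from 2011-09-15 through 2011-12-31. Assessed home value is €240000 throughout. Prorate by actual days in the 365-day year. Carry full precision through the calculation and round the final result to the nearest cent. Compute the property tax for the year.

2011-01-01 to 2011-08-28: 240 days, exemption €10000 → (€240000 − €10000) × 3.8% × 240/365 = €5746.8493
2011-08-29 to 2011-09-14: 17 days, exemption €103000 → (€240000 − €103000) × 3.8% × 17/365 = €242.4712
2011-09-15 to 2011-12-31: 108 days, exemption €106000 → (€240000 − €106000) × 3.8% × 108/365 = €1506.6740
Total = €7495.9945

€7495.99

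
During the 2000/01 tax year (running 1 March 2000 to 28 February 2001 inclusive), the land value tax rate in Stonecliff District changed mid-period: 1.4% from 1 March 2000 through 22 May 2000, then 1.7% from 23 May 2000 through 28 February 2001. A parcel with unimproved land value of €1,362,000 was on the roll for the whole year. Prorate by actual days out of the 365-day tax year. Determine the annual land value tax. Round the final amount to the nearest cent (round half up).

1 March – 22 May 2000: 83 days at 1.4% → €1,362,000 × 1.4% × 83/365 = €4,336.0110
23 May 2000 – 28 February 2001: 282 days at 1.7% → €1,362,000 × 1.7% × 282/365 = €17,888.8438
Total = €22,224.8548

€22,224.85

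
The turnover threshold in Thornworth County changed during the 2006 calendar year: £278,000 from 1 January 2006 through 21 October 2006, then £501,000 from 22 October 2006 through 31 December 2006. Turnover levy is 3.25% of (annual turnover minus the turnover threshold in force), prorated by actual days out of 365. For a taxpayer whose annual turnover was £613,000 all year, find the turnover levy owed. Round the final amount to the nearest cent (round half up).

1 January – 21 October 2006: 294 days, exemption £278,000 → (£613,000 − £278,000) × 3.25% × 294/365 = £8,769.6575
22 October – 31 December 2006: 71 days, exemption £501,000 → (£613,000 − £501,000) × 3.25% × 71/365 = £708.0548
Total = £9,477.7123

£9,477.71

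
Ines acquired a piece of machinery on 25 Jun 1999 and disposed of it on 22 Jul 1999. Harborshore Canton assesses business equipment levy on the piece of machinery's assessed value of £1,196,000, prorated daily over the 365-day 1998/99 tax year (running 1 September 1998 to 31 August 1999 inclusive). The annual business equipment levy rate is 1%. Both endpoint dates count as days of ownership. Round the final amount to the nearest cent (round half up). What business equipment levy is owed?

£917.48

Days held (25 Jun – 22 Jul 1999): 28 out of 365
Tax = £1,196,000 × 1% × 28/365 = £917.4795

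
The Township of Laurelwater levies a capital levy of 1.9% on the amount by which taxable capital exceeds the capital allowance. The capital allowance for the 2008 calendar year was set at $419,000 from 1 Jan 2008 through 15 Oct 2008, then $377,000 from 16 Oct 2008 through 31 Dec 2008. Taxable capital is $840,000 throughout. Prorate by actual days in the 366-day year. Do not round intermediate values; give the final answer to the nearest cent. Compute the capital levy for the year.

1 Jan – 15 Oct 2008: 289 days, exemption $419,000 → ($840,000 − $419,000) × 1.9% × 289/366 = $6,316.1503
16 Oct – 31 Dec 2008: 77 days, exemption $377,000 → ($840,000 − $377,000) × 1.9% × 77/366 = $1,850.7350
Total = $8,166.8852

$8,166.89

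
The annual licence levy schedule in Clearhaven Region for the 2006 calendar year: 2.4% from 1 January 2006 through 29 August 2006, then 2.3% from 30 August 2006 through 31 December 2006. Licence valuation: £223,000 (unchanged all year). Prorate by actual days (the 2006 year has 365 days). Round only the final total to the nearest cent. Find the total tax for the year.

1 January – 29 August 2006: 241 days at 2.4% → £223,000 × 2.4% × 241/365 = £3,533.7863
30 August – 31 December 2006: 124 days at 2.3% → £223,000 × 2.3% × 124/365 = £1,742.4548
Total = £5,276.2411

£5,276.24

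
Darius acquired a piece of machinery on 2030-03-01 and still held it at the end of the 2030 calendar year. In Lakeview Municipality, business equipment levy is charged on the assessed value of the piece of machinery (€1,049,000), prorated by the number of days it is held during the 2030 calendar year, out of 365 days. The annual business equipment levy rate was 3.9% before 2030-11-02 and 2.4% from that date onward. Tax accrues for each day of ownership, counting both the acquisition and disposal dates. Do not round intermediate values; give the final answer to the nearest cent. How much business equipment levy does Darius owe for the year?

€31,711.41

2030-03-01 to 2030-11-01: 246 days at 3.9% → €1,049,000 × 3.9% × 246/365 = €27,572.8932
2030-11-02 to 2030-12-31: 60 days at 2.4% → €1,049,000 × 2.4% × 60/365 = €4,138.5205
Total = €31,711.4137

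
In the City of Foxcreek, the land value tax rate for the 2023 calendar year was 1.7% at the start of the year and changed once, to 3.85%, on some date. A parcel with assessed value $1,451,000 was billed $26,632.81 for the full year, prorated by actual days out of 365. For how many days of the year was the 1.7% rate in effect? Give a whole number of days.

Let d = days at the first rate; then 365 − d days at the second rate.
$1,451,000 × [1.7%·d + 3.85%·(365−d)] / 365 = $26,632.81
Solving gives d = 342, so the new rate took effect on 9 Dec 2023.

342 days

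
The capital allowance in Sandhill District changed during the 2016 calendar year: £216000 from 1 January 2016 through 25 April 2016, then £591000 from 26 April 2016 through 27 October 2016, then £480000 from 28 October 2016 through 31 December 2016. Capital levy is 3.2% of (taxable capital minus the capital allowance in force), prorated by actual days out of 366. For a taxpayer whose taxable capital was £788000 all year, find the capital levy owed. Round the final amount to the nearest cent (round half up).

1 January – 25 April 2016: 116 days, exemption £216000 → (£788000 − £216000) × 3.2% × 116/366 = £5801.2678
26 April – 27 October 2016: 185 days, exemption £591000 → (£788000 − £591000) × 3.2% × 185/366 = £3186.4481
28 October – 31 December 2016: 65 days, exemption £480000 → (£788000 − £480000) × 3.2% × 65/366 = £1750.3825
Total = £10738.0984

£10738.10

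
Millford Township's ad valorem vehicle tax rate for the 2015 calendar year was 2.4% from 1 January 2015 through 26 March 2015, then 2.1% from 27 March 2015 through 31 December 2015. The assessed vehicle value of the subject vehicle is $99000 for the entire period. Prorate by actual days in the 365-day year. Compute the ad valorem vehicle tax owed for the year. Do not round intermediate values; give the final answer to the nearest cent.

$2148.16

1 January – 26 March 2015: 85 days at 2.4% → $99000 × 2.4% × 85/365 = $553.3151
27 March – 31 December 2015: 280 days at 2.1% → $99000 × 2.1% × 280/365 = $1594.8493
Total = $2148.1644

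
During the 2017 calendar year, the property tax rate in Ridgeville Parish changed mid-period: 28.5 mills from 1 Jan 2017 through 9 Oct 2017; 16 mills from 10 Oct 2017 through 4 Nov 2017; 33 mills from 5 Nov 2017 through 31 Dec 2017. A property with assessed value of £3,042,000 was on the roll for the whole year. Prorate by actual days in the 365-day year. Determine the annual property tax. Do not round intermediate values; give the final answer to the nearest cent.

£86,126.10

1 Jan – 9 Oct 2017: 282 days at 28.5 mills → £3,042,000 × 2.85% × 282/365 = £66,982.3397
10 Oct – 4 Nov 2017: 26 days at 16 mills → £3,042,000 × 1.6% × 26/365 = £3,467.0466
5 Nov – 31 Dec 2017: 57 days at 33 mills → £3,042,000 × 3.3% × 57/365 = £15,676.7178
Total = £86,126.1041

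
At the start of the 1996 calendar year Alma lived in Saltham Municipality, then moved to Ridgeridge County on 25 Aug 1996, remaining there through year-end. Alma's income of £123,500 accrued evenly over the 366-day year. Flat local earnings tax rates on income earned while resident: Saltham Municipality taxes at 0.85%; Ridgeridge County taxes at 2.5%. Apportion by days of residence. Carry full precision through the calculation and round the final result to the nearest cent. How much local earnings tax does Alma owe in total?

Saltham Municipality, 1 Jan – 24 Aug 1996: 237 days → £123,500 × 0.85% × 237/366 = £679.7561
Ridgeridge County, 25 Aug – 31 Dec 1996: 129 days → £123,500 × 2.5% × 129/366 = £1,088.2172
Total = £1,767.9734

£1,767.97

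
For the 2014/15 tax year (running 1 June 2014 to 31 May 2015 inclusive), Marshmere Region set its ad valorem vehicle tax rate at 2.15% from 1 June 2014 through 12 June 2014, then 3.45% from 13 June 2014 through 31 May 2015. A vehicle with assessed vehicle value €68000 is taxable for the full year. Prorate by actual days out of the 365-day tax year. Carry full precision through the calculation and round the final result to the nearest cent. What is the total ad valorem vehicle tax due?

€2316.94

1 June – 12 June 2014: 12 days at 2.15% → €68000 × 2.15% × 12/365 = €48.0658
13 June 2014 – 31 May 2015: 353 days at 3.45% → €68000 × 3.45% × 353/365 = €2268.8712
Total = €2316.9370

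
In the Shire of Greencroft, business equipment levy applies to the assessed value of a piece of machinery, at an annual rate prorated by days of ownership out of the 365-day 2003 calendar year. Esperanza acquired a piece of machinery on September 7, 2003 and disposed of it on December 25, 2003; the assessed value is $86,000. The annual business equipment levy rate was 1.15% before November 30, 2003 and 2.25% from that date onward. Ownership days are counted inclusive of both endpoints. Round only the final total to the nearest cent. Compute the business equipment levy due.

September 7 – November 29, 2003: 84 days at 1.15% → $86,000 × 1.15% × 84/365 = $227.6055
November 30 – December 25, 2003: 26 days at 2.25% → $86,000 × 2.25% × 26/365 = $137.8356
Total = $365.4411

$365.44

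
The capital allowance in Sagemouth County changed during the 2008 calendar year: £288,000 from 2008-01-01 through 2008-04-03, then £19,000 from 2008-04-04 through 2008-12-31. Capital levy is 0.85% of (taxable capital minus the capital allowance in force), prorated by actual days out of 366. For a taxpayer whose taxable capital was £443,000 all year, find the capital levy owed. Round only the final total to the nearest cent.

£3,016.76

2008-01-01 to 2008-04-03: 94 days, exemption £288,000 → (£443,000 − £288,000) × 0.85% × 94/366 = £338.3743
2008-04-04 to 2008-12-31: 272 days, exemption £19,000 → (£443,000 − £19,000) × 0.85% × 272/366 = £2,678.3825
Total = £3,016.7568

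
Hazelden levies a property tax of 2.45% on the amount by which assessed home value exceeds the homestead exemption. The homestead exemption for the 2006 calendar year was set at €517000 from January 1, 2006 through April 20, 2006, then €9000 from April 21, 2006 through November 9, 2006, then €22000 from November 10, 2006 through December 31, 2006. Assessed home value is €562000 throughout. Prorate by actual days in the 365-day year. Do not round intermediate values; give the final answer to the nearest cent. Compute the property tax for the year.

€9752.28

January 1 – April 20, 2006: 110 days, exemption €517000 → (€562000 − €517000) × 2.45% × 110/365 = €332.2603
April 21 – November 9, 2006: 203 days, exemption €9000 → (€562000 − €9000) × 2.45% × 203/365 = €7535.1932
November 10 – December 31, 2006: 52 days, exemption €22000 → (€562000 − €22000) × 2.45% × 52/365 = €1884.8219
Total = €9752.2753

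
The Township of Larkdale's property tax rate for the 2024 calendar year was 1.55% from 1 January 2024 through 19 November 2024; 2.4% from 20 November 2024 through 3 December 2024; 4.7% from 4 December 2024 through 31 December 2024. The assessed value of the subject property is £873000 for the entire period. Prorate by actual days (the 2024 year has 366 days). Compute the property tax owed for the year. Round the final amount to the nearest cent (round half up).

£15919.13

1 January – 19 November 2024: 324 days at 1.55% → £873000 × 1.55% × 324/366 = £11978.7049
20 November – 3 December 2024: 14 days at 2.4% → £873000 × 2.4% × 14/366 = £801.4426
4 December – 31 December 2024: 28 days at 4.7% → £873000 × 4.7% × 28/366 = £3138.9836
Total = £15919.1311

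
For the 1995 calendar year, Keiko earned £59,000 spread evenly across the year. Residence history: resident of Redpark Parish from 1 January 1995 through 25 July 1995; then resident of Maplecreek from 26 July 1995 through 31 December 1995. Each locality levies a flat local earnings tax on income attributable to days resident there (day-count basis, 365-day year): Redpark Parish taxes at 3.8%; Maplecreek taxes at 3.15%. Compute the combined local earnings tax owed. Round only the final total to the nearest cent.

Redpark Parish, 1 January – 25 July 1995: 206 days → £59,000 × 3.8% × 206/365 = £1,265.3479
Maplecreek, 26 July – 31 December 1995: 159 days → £59,000 × 3.15% × 159/365 = £809.5932
Total = £2,074.9411

£2,074.94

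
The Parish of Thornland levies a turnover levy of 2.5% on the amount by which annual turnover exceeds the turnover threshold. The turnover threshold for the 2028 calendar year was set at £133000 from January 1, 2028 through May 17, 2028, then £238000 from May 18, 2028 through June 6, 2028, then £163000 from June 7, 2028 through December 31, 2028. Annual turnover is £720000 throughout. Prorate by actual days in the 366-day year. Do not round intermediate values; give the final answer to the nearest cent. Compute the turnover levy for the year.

January 1 – May 17, 2028: 138 days, exemption £133000 → (£720000 − £133000) × 2.5% × 138/366 = £5533.1967
May 18 – June 6, 2028: 20 days, exemption £238000 → (£720000 − £238000) × 2.5% × 20/366 = £658.4699
June 7 – December 31, 2028: 208 days, exemption £163000 → (£720000 − £163000) × 2.5% × 208/366 = £7913.6612
Total = £14105.3279

£14105.33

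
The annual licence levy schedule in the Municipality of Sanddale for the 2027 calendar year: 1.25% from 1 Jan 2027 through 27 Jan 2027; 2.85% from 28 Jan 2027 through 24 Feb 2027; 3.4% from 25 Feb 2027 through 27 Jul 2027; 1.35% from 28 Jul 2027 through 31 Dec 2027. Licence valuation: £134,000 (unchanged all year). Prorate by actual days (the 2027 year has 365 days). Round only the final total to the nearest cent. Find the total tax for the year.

£3,104.76

1 Jan – 27 Jan 2027: 27 days at 1.25% → £134,000 × 1.25% × 27/365 = £123.9041
28 Jan – 24 Feb 2027: 28 days at 2.85% → £134,000 × 2.85% × 28/365 = £292.9644
25 Feb – 27 Jul 2027: 153 days at 3.4% → £134,000 × 3.4% × 153/365 = £1,909.7753
28 Jul – 31 Dec 2027: 157 days at 1.35% → £134,000 × 1.35% × 157/365 = £778.1178
Total = £3,104.7616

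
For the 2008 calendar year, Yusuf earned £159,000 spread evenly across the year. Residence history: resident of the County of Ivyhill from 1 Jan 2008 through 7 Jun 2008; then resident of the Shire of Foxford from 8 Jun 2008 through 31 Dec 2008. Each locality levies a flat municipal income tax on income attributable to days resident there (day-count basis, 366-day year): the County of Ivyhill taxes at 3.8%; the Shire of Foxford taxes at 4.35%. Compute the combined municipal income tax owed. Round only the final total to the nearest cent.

£6,536.59

The County of Ivyhill, 1 Jan – 7 Jun 2008: 159 days → £159,000 × 3.8% × 159/366 = £2,624.8033
The Shire of Foxford, 8 Jun – 31 Dec 2008: 207 days → £159,000 × 4.35% × 207/366 = £3,911.7910
Total = £6,536.5943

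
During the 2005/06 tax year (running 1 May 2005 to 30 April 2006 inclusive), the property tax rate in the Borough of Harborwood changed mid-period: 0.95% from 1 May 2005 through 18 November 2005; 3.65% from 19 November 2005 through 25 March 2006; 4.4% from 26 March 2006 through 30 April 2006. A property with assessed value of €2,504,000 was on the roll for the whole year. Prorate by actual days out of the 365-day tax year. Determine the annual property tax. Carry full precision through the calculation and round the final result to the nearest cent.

1 May – 18 November 2005: 202 days at 0.95% → €2,504,000 × 0.95% × 202/365 = €13,164.8658
19 November 2005 – 25 March 2006: 127 days at 3.65% → €2,504,000 × 3.65% × 127/365 = €31,800.8000
26 March – 30 April 2006: 36 days at 4.4% → €2,504,000 × 4.4% × 36/365 = €10,866.6740
Total = €55,832.3397

€55,832.34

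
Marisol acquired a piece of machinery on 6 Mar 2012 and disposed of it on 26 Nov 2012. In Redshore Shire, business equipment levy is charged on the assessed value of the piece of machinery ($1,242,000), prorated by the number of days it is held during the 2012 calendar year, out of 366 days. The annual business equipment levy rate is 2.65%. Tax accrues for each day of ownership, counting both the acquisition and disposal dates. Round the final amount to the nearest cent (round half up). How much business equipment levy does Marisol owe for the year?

$23,920.38

Days held (6 Mar – 26 Nov 2012): 266 out of 366
Tax = $1,242,000 × 2.65% × 266/366 = $23,920.3770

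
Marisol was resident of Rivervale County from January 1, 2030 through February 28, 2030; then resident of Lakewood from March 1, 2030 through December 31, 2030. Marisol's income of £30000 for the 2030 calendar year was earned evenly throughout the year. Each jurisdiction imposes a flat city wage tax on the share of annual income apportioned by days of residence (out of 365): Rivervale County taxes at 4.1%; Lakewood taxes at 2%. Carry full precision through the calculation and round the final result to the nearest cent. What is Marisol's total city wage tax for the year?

£701.84

Rivervale County, January 1 – February 28, 2030: 59 days → £30000 × 4.1% × 59/365 = £198.8219
Lakewood, March 1 – December 31, 2030: 306 days → £30000 × 2% × 306/365 = £503.0137
Total = £701.8356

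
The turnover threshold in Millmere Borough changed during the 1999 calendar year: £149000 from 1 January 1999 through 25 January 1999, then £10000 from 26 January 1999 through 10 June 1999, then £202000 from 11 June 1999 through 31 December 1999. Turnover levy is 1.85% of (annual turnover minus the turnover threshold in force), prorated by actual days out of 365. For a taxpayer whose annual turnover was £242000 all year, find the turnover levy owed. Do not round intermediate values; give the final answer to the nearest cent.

£2130.64

1 January – 25 January 1999: 25 days, exemption £149000 → (£242000 − £149000) × 1.85% × 25/365 = £117.8425
26 January – 10 June 1999: 136 days, exemption £10000 → (£242000 − £10000) × 1.85% × 136/365 = £1599.2110
11 June – 31 December 1999: 204 days, exemption £202000 → (£242000 − £202000) × 1.85% × 204/365 = £413.5890
Total = £2130.6425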